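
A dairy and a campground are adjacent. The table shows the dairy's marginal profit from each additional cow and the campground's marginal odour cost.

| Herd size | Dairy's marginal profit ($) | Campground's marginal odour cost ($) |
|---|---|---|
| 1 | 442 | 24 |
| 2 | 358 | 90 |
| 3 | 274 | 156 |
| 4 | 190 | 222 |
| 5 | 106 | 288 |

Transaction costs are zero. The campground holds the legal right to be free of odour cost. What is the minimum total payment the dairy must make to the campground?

$270

Efficient level: marginal profit ≥ marginal odour cost through level 3, so k* = 3.
With the campground holding the right, the dairy must at least compensate total damage at k*: 24 + 90 + 156 = 270.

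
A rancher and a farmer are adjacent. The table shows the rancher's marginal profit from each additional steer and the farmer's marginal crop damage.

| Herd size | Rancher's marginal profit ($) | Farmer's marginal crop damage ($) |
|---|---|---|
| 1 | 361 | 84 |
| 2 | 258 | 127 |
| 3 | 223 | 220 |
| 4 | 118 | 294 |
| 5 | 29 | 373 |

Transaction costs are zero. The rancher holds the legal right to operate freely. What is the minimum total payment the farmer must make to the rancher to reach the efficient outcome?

$147

Left alone the rancher would choose level 5 (marginal profit stays positive).
Efficient level: k* = 3 (marginal profit ≥ marginal crop damage through 3).
The farmer must at least cover the rancher's forgone profit from cutting 5→3: 118 + 29 = 147.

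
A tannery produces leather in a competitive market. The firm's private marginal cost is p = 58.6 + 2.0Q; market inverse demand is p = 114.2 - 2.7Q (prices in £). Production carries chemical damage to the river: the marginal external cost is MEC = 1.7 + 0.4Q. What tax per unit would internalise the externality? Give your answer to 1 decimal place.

tax = £5.9 per unit

Social marginal cost = private MC + MEC = 60.3 + 2.4Q.
Set SMC = demand: 60.3 + 2.4Q = 114.2 - 2.7Q → Q* = 10.5686.
The Pigouvian tax equals MEC at Q*: 1.7 + 0.4×10.5686 = 5.9274.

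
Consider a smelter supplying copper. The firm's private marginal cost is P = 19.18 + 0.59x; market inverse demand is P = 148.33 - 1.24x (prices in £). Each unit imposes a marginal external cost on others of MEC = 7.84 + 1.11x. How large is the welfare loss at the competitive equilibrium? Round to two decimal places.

DWL = £1263.00

Market equilibrium (private): 19.18 + 0.59x = 148.33 - 1.24x → x_m = 70.5738.
Social marginal cost = private MC + MEC = 27.02 + 1.70x.
Set SMC = demand: 27.02 + 1.70x = 148.33 - 1.24x → x* = 41.2619.
The loss is the area between SMC and demand from x* to x_m; with linear curves that's a triangle of height MEC(x_m).
DWL = ½ × 29.3119 × 86.1769 = 1263.0043.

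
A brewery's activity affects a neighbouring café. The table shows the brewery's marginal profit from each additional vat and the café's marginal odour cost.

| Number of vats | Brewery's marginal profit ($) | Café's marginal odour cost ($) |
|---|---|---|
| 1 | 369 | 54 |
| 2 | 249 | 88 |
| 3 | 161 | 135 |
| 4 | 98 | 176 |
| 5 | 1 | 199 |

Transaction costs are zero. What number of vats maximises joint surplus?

Bargaining reaches the level where marginal profit last exceeds marginal odour cost.
That holds through level 3 (161 ≥ 135) but not at 4 (98 < 176).

3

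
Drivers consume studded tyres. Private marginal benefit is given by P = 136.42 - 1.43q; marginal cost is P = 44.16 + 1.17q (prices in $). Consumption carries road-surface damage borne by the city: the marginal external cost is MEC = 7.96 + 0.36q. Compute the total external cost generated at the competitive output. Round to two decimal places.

Market equilibrium (private): 44.16 + 1.17q = 136.42 - 1.43q → q_m = 35.4846.
Total external cost = ∫₀^{q_m} (7.96 + 0.36q) dq = 7.96×35.4846 + ½×0.36×35.4846² = 509.1056.

$509.11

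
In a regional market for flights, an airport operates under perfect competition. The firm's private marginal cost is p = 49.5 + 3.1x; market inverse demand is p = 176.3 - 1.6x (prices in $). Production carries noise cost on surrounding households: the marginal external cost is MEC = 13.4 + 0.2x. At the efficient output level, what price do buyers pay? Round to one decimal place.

P = $139.3

Social marginal cost = private MC + MEC = 62.9 + 3.3x.
Set SMC = demand: 62.9 + 3.3x = 176.3 - 1.6x → x* = 23.1429.
Consumer price on the demand curve at x*: 176.3 − 1.6×23.1429 = 139.2714.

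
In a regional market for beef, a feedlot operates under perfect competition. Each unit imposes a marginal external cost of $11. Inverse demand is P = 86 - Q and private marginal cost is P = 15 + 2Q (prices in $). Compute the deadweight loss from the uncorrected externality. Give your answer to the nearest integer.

Market equilibrium (private): 15 + 2Q = 86 - Q → Q_m = 23.6667.
Social marginal cost = private MC + MEC = 26 + 2Q.
Set SMC = demand: 26 + 2Q = 86 - Q → Q* = 20.0000.
Height of the DWL triangle at Q_m is SMC(Q_m) − demand(Q_m) = MEC(Q_m) = 11.0000.
DWL = ½ × 3.6667 × 11.0000 = 20.1669.

DWL = $20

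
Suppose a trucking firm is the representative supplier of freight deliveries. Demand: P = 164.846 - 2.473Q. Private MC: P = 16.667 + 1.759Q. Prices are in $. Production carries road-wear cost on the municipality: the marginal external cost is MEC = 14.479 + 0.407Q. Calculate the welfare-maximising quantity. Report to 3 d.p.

Social marginal cost = private MC + MEC = 31.146 + 2.166Q.
Set SMC = demand: 31.146 + 2.166Q = 164.846 - 2.473Q → Q* = 28.8209.

Q* = 28.821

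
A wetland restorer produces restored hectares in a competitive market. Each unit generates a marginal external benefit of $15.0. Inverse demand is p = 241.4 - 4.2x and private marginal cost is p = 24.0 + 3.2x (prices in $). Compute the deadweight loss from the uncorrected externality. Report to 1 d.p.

Market equilibrium (private): 24.0 + 3.2x = 241.4 - 4.2x → x_m = 29.3784.
Social marginal cost = private MC − MEB = 9.0 + 3.2x.
Set SMC = demand: 9.0 + 3.2x = 241.4 - 4.2x → x* = 31.4054.
The welfare-loss triangle has base |x_m − x*| and height MEB(x_m) (the vertical gap between SMC and demand is zero at x* and MEB at x_m).
DWL = ½ × 2.0270 × 15.0000 = 15.2025.

DWL = $15.2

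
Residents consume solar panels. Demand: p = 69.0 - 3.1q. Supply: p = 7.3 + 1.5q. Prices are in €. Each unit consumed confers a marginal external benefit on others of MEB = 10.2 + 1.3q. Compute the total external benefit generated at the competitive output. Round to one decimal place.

Market equilibrium (private): 7.3 + 1.5q = 69.0 - 3.1q → q_m = 13.4130.
Total external benefit = ∫₀^{q_m} (10.2 + 1.3q) dq = 10.2×13.4130 + ½×1.3×13.4130² = 253.7532.

€253.8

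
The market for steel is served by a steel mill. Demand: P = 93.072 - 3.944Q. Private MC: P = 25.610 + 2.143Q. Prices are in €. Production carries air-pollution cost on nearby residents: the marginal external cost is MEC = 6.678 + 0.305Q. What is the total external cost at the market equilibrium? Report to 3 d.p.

Market equilibrium (private): 25.610 + 2.143Q = 93.072 - 3.944Q → Q_m = 11.0830.
Total external cost = ∫₀^{Q_m} (6.678 + 0.305Q) dQ = 6.678×11.0830 + ½×0.305×11.0830² = 92.7443.

€92.744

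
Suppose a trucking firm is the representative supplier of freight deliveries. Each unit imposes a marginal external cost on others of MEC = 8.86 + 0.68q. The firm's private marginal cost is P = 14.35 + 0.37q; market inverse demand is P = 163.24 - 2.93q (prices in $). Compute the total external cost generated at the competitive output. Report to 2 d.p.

Market equilibrium (private): 14.35 + 0.37q = 163.24 - 2.93q → q_m = 45.1182.
Total external cost = ∫₀^{q_m} (8.86 + 0.68q) dq = 8.86×45.1182 + ½×0.68×45.1182² = 1091.8689.

$1091.87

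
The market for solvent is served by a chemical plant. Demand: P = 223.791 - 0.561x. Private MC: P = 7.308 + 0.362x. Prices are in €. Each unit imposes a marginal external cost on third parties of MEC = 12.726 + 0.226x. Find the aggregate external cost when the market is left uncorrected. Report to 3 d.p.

Market equilibrium (private): 7.308 + 0.362x = 223.791 - 0.561x → x_m = 234.5428.
Total external cost = ∫₀^{x_m} (12.726 + 0.226x) dx = 12.726×234.5428 + ½×0.226×234.5428² = 9200.9584.

€9200.958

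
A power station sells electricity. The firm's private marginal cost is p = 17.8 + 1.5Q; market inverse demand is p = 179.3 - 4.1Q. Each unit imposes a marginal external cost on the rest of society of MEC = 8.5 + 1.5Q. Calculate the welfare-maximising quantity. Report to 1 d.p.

Social marginal cost = private MC + MEC = 26.3 + 3.0Q.
Set SMC = demand: 26.3 + 3.0Q = 179.3 - 4.1Q → Q* = 21.5493.

Q* = 21.5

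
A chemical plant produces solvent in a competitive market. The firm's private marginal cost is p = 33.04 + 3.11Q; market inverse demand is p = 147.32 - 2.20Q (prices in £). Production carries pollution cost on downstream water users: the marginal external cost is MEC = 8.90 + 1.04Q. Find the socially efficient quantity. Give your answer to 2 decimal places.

Social marginal cost = private MC + MEC = 41.94 + 4.15Q.
Set SMC = demand: 41.94 + 4.15Q = 147.32 - 2.20Q → Q* = 16.5953.

Q* = 16.60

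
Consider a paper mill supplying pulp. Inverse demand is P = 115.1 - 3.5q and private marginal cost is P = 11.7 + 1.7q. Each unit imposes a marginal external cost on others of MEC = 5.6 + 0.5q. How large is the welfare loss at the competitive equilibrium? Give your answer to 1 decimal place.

DWL = 21.2

Market equilibrium (private): 11.7 + 1.7q = 115.1 - 3.5q → q_m = 19.8846.
Social marginal cost = private MC + MEC = 17.3 + 2.2q.
Set SMC = demand: 17.3 + 2.2q = 115.1 - 3.5q → q* = 17.1579.
The loss is the area between SMC and demand from q* to q_m; with linear curves that's a triangle of height MEC(q_m).
DWL = ½ × 2.7267 × 15.5423 = 21.1896.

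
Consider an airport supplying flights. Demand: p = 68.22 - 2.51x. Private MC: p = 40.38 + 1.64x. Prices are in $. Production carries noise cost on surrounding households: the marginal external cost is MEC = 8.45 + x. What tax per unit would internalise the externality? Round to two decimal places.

tax = $12.22 per unit

Social marginal cost = private MC + MEC = 48.83 + 2.64x.
Set SMC = demand: 48.83 + 2.64x = 68.22 - 2.51x → x* = 3.7650.
The Pigouvian tax equals MEC at x*: 8.45 + 1.00×3.7650 = 12.2150.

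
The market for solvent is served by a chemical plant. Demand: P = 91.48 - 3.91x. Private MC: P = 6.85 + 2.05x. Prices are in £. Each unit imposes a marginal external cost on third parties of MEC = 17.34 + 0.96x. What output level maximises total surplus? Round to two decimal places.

x* = 9.72

Social marginal cost = private MC + MEC = 24.19 + 3.01x.
Set SMC = demand: 24.19 + 3.01x = 91.48 - 3.91x → x* = 9.7240.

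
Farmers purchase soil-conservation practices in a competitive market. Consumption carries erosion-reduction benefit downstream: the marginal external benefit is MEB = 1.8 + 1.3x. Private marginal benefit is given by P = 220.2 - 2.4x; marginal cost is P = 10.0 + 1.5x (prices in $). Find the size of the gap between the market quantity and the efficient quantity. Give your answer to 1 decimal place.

27.6 units

Market equilibrium (private): 10.0 + 1.5x = 220.2 - 2.4x → x_m = 53.8974.
Social marginal benefit = demand + MEB = 222.0 - 1.1x.
Set SMB = MC: 222.0 - 1.1x = 10.0 + 1.5x → x* = 81.5385.
Gap = |53.8974 − 81.5385| = 27.6411.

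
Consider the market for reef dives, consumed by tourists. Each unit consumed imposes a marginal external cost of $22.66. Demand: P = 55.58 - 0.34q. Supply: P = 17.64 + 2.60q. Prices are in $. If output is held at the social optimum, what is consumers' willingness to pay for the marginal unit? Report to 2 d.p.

P = $53.81

Social marginal benefit = demand − MEC = 32.92 - 0.34q.
Set SMB = MC: 32.92 - 0.34q = 17.64 + 2.60q → q* = 5.1973.
Consumer price on the demand curve at q*: 55.58 − 0.34×5.1973 = 53.8129.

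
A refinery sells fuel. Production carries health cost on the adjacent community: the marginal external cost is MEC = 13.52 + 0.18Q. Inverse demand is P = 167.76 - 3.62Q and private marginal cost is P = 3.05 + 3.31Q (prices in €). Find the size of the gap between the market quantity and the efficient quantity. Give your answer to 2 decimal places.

Market equilibrium (private): 3.05 + 3.31Q = 167.76 - 3.62Q → Q_m = 23.7677.
Social marginal cost = private MC + MEC = 16.57 + 3.49Q.
Set SMC = demand: 16.57 + 3.49Q = 167.76 - 3.62Q → Q* = 21.2644.
Gap = |23.7677 − 21.2644| = 2.5033.

2.50 units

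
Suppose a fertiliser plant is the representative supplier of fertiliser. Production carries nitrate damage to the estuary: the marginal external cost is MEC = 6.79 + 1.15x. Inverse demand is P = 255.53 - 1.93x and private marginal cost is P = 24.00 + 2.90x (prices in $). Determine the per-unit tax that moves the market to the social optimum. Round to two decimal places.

tax = $50.01 per unit

Social marginal cost = private MC + MEC = 30.79 + 4.05x.
Set SMC = demand: 30.79 + 4.05x = 255.53 - 1.93x → x* = 37.5819.
The Pigouvian tax equals MEC at x*: 6.79 + 1.15×37.5819 = 50.0092.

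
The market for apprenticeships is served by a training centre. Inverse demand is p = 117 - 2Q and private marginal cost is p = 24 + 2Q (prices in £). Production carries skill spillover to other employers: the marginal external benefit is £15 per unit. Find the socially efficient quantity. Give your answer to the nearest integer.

Social marginal cost = private MC − MEB = 9 + 2Q.
Set SMC = demand: 9 + 2Q = 117 - 2Q → Q* = 27.0000.

Q* = 27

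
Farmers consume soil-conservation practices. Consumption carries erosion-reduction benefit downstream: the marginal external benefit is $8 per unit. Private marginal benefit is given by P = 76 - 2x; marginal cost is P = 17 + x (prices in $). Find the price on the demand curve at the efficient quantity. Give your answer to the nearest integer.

Social marginal benefit = demand + MEB = 84 - 2x.
Set SMB = MC: 84 - 2x = 17 + x → x* = 22.3333.
Consumer price on the demand curve at x*: 76 − 2×22.3333 = 31.3334.

P = $31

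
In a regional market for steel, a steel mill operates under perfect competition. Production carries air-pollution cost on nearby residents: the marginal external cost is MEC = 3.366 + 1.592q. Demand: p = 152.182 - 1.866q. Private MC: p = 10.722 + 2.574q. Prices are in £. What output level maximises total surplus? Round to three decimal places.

Social marginal cost = private MC + MEC = 14.088 + 4.166q.
Set SMC = demand: 14.088 + 4.166q = 152.182 - 1.866q → q* = 22.8936.

q* = 22.894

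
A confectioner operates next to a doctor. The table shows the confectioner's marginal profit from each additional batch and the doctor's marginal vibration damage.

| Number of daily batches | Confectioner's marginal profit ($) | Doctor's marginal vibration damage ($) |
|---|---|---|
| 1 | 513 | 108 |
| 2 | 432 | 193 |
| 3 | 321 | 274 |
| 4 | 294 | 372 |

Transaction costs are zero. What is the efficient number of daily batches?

3

Bargaining reaches the level where marginal profit last exceeds marginal vibration damage.
That holds through level 3 (321 ≥ 274) but not at 4 (294 < 372).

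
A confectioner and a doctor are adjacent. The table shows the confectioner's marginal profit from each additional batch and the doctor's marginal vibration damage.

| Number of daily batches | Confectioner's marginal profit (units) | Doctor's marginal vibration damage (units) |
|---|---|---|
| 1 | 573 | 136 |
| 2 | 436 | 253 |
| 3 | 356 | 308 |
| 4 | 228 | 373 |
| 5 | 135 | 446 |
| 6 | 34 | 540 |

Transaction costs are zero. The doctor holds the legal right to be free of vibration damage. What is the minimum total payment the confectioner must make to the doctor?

Efficient level: marginal profit ≥ marginal vibration damage through level 3, so k* = 3.
With the doctor holding the right, the confectioner must at least compensate total damage at k*: 136 + 253 + 308 = 697.

697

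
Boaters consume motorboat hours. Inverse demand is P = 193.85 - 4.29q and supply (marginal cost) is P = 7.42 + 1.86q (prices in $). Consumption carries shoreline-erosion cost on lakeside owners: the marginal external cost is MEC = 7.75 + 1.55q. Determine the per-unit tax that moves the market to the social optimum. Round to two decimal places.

Social marginal benefit = demand − MEC = 186.10 - 5.84q.
Set SMB = MC: 186.10 - 5.84q = 7.42 + 1.86q → q* = 23.2052.
The Pigouvian tax equals MEC at q*: 7.75 + 1.55×23.2052 = 43.7181.

tax = $43.72 per unit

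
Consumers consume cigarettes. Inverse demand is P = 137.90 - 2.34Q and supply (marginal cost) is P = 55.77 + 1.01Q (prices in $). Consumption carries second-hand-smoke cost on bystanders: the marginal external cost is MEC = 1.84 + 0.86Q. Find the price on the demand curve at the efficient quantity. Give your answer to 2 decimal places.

Social marginal benefit = demand − MEC = 136.06 - 3.20Q.
Set SMB = MC: 136.06 - 3.20Q = 55.77 + 1.01Q → Q* = 19.0713.
Consumer price on the demand curve at Q*: 137.90 − 2.34×19.0713 = 93.2732.

P = $93.27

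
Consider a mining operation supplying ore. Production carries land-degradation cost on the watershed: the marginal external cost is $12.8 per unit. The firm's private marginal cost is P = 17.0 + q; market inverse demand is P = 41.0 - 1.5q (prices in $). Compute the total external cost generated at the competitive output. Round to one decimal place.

$122.9

Market equilibrium (private): 17.0 + q = 41.0 - 1.5q → q_m = 9.6000.
Total external cost = MEC × q_m = 12.8 × 9.6000 = 122.8800.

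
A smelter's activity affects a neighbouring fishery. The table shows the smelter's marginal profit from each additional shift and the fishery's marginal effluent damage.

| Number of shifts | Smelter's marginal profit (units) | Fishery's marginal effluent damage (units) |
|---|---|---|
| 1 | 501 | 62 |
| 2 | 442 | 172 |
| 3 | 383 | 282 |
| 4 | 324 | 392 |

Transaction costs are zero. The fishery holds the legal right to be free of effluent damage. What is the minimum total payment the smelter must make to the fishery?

Efficient level: marginal profit ≥ marginal effluent damage through level 3, so k* = 3.
With the fishery holding the right, the smelter must at least compensate total damage at k*: 62 + 172 + 282 = 516.

516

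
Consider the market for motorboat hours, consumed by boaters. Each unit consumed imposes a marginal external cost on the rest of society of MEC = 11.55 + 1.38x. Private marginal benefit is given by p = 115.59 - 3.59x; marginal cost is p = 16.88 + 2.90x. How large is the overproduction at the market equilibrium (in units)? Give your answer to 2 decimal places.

4.13 units

Market equilibrium (private): 16.88 + 2.90x = 115.59 - 3.59x → x_m = 15.2096.
Social marginal benefit = demand − MEC = 104.04 - 4.97x.
Set SMB = MC: 104.04 - 4.97x = 16.88 + 2.90x → x* = 11.0750.
Gap = |15.2096 − 11.0750| = 4.1346.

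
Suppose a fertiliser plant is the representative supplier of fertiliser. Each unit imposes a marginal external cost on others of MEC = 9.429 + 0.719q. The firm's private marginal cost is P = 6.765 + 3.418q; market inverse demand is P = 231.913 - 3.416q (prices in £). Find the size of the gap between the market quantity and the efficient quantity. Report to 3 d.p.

Market equilibrium (private): 6.765 + 3.418q = 231.913 - 3.416q → q_m = 32.9453.
Social marginal cost = private MC + MEC = 16.194 + 4.137q.
Set SMC = demand: 16.194 + 4.137q = 231.913 - 3.416q → q* = 28.5607.
Gap = |32.9453 − 28.5607| = 4.3846.

4.385 units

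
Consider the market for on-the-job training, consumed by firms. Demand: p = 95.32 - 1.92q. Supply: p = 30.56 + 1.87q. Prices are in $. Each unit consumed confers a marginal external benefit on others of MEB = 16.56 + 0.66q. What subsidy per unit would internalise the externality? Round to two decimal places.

Social marginal benefit = demand + MEB = 111.88 - 1.26q.
Set SMB = MC: 111.88 - 1.26q = 30.56 + 1.87q → q* = 25.9808.
The Pigouvian subsidy equals MEB at q*: 16.56 + 0.66×25.9808 = 33.7073.

subsidy = $33.71 per unit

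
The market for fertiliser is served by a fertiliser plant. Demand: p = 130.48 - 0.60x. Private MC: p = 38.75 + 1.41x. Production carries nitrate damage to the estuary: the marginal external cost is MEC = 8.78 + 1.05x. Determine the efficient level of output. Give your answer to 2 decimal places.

x* = 27.11

Social marginal cost = private MC + MEC = 47.53 + 2.46x.
Set SMC = demand: 47.53 + 2.46x = 130.48 - 0.60x → x* = 27.1078.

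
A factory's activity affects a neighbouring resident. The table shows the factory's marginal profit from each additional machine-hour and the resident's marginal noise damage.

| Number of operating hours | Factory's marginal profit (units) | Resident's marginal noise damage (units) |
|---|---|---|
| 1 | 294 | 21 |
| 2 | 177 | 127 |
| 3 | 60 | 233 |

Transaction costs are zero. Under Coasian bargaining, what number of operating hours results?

2

Bargaining reaches the level where marginal profit last exceeds marginal noise damage.
That holds through level 2 (177 ≥ 127) but not at 3 (60 < 233).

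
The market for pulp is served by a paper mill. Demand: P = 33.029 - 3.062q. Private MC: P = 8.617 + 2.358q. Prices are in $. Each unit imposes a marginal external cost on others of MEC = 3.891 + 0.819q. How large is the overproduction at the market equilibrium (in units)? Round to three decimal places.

1.215 units

Market equilibrium (private): 8.617 + 2.358q = 33.029 - 3.062q → q_m = 4.5041.
Social marginal cost = private MC + MEC = 12.508 + 3.177q.
Set SMC = demand: 12.508 + 3.177q = 33.029 - 3.062q → q* = 3.2891.
Gap = |4.5041 − 3.2891| = 1.2150.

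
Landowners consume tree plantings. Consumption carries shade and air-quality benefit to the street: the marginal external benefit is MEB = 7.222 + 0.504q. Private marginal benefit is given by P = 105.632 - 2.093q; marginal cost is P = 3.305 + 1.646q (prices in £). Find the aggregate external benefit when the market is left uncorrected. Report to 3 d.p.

£386.391

Market equilibrium (private): 3.305 + 1.646q = 105.632 - 2.093q → q_m = 27.3675.
Total external benefit = ∫₀^{q_m} (7.222 + 0.504q) dq = 7.222×27.3675 + ½×0.504×27.3675² = 386.3911.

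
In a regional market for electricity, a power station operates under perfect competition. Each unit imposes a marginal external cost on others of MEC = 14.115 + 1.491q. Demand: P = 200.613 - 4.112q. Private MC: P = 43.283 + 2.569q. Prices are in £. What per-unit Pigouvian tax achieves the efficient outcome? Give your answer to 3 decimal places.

tax = £40.245 per unit

Social marginal cost = private MC + MEC = 57.398 + 4.060q.
Set SMC = demand: 57.398 + 4.060q = 200.613 - 4.112q → q* = 17.5251.
The Pigouvian tax equals MEC at q*: 14.115 + 1.491×17.5251 = 40.2449.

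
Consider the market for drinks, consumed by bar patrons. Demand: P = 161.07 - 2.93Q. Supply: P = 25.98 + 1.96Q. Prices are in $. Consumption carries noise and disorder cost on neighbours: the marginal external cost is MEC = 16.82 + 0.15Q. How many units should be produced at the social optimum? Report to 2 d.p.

Social marginal benefit = demand − MEC = 144.25 - 3.08Q.
Set SMB = MC: 144.25 - 3.08Q = 25.98 + 1.96Q → Q* = 23.4663.

Q* = 23.47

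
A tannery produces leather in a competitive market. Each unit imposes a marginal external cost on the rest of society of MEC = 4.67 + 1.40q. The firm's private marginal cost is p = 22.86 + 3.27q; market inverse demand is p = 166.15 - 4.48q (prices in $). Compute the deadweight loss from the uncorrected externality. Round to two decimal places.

Market equilibrium (private): 22.86 + 3.27q = 166.15 - 4.48q → q_m = 18.4890.
Social marginal cost = private MC + MEC = 27.53 + 4.67q.
Set SMC = demand: 27.53 + 4.67q = 166.15 - 4.48q → q* = 15.1497.
Between q* and q_m the wedge SMC − demand runs linearly from 0 to MEC(q_m), so the loss is a triangle.
DWL = ½ × 3.3393 × 30.5546 = 51.0155.

DWL = $51.02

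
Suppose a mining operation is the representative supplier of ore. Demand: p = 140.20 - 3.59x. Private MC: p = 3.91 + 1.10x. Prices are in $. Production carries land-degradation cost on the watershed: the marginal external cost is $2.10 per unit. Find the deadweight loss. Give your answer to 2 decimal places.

Market equilibrium (private): 3.91 + 1.10x = 140.20 - 3.59x → x_m = 29.0597.
Social marginal cost = private MC + MEC = 6.01 + 1.10x.
Set SMC = demand: 6.01 + 1.10x = 140.20 - 3.59x → x* = 28.6119.
Between x* and x_m the wedge SMC − demand runs linearly from 0 to MEC(x_m), so the loss is a triangle.
DWL = ½ × 0.4478 × 2.1000 = 0.4702.

DWL = $0.47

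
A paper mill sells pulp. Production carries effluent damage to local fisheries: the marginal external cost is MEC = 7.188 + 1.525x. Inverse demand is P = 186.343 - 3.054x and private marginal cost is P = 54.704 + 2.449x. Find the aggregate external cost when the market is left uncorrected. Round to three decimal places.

608.271

Market equilibrium (private): 54.704 + 2.449x = 186.343 - 3.054x → x_m = 23.9213.
Total external cost = ∫₀^{x_m} (7.188 + 1.525x) dx = 7.188×23.9213 + ½×1.525×23.9213² = 608.2706.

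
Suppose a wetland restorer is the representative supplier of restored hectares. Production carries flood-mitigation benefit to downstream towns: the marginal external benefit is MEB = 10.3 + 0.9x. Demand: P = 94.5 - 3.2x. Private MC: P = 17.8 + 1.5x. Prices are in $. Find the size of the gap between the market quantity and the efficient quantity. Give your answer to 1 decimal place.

6.6 units

Market equilibrium (private): 17.8 + 1.5x = 94.5 - 3.2x → x_m = 16.3191.
Social marginal cost = private MC − MEB = 7.5 + 0.6x.
Set SMC = demand: 7.5 + 0.6x = 94.5 - 3.2x → x* = 22.8947.
Gap = |16.3191 − 22.8947| = 6.5756.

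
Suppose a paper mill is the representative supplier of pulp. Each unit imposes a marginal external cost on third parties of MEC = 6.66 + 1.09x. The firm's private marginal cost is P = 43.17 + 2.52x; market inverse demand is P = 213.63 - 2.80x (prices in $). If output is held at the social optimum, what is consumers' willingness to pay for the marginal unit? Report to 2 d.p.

Social marginal cost = private MC + MEC = 49.83 + 3.61x.
Set SMC = demand: 49.83 + 3.61x = 213.63 - 2.80x → x* = 25.5538.
Consumer price on the demand curve at x*: 213.63 − 2.80×25.5538 = 142.0794.

P = $142.08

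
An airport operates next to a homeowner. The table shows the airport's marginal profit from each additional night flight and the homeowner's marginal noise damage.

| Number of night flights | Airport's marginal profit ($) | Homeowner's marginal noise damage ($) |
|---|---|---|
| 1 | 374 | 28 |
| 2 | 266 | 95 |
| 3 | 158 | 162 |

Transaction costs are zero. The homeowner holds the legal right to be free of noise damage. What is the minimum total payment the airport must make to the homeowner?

$123

Efficient level: marginal profit ≥ marginal noise damage through level 2, so k* = 2.
With the homeowner holding the right, the airport must at least compensate total damage at k*: 28 + 95 = 123.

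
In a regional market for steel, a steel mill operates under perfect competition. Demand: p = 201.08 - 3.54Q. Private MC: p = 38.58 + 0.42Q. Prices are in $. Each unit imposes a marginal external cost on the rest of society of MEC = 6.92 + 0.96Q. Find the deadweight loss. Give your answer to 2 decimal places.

DWL = $217.99

Market equilibrium (private): 38.58 + 0.42Q = 201.08 - 3.54Q → Q_m = 41.0354.
Social marginal cost = private MC + MEC = 45.50 + 1.38Q.
Set SMC = demand: 45.50 + 1.38Q = 201.08 - 3.54Q → Q* = 31.6220.
Height of the DWL triangle at Q_m is SMC(Q_m) − demand(Q_m) = MEC(Q_m) = 46.3139.
DWL = ½ × 9.4134 × 46.3139 = 217.9856.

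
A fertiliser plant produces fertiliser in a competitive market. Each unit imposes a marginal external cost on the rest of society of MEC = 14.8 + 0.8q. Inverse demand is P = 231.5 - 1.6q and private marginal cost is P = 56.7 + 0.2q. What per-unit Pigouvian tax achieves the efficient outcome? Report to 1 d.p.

tax = 64.0 per unit

Social marginal cost = private MC + MEC = 71.5 + q.
Set SMC = demand: 71.5 + q = 231.5 - 1.6q → q* = 61.5385.
The Pigouvian tax equals MEC at q*: 14.8 + 0.8×61.5385 = 64.0308.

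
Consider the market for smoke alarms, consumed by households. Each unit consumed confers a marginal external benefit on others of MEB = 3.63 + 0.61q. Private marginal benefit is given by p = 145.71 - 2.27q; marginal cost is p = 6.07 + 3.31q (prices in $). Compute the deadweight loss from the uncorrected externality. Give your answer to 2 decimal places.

Market equilibrium (private): 6.07 + 3.31q = 145.71 - 2.27q → q_m = 25.0251.
Social marginal benefit = demand + MEB = 149.34 - 1.66q.
Set SMB = MC: 149.34 - 1.66q = 6.07 + 3.31q → q* = 28.8270.
Between q* and q_m the wedge SMB − MC runs linearly from 0 to MEB(q_m), so the loss is a triangle.
DWL = ½ × 3.8019 × 18.8953 = 35.9190.

DWL = $35.92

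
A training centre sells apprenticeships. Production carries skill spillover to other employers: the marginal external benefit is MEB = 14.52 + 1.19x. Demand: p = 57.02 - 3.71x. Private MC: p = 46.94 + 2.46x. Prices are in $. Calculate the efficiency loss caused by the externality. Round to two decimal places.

DWL = $27.22

Market equilibrium (private): 46.94 + 2.46x = 57.02 - 3.71x → x_m = 1.6337.
Social marginal cost = private MC − MEB = 32.42 + 1.27x.
Set SMC = demand: 32.42 + 1.27x = 57.02 - 3.71x → x* = 4.9398.
Height of the DWL triangle at x_m is demand(x_m) − SMC(x_m) = MEB(x_m) = 16.4641.
DWL = ½ × 3.3061 × 16.4641 = 27.2160.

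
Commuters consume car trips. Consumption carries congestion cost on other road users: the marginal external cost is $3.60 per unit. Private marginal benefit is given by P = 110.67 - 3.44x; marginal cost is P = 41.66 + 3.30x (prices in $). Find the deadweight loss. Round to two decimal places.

Market equilibrium (private): 41.66 + 3.30x = 110.67 - 3.44x → x_m = 10.2389.
Social marginal benefit = demand − MEC = 107.07 - 3.44x.
Set SMB = MC: 107.07 - 3.44x = 41.66 + 3.30x → x* = 9.7047.
Height of the DWL triangle at x_m is MC(x_m) − SMB(x_m) = MEC(x_m) = 3.6000.
DWL = ½ × 0.5342 × 3.6000 = 0.9616.

DWL = $0.96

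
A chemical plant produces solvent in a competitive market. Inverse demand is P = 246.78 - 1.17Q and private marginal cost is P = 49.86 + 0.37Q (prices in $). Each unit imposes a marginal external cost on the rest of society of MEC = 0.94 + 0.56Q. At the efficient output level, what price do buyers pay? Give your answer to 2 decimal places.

P = $137.59

Social marginal cost = private MC + MEC = 50.80 + 0.93Q.
Set SMC = demand: 50.80 + 0.93Q = 246.78 - 1.17Q → Q* = 93.3238.
Consumer price on the demand curve at Q*: 246.78 − 1.17×93.3238 = 137.5912.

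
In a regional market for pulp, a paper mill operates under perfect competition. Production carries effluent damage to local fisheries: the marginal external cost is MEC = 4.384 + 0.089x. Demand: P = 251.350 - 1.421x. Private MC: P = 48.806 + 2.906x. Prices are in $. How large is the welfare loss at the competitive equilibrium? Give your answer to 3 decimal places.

DWL = $8.277

Market equilibrium (private): 48.806 + 2.906x = 251.350 - 1.421x → x_m = 46.8093.
Social marginal cost = private MC + MEC = 53.190 + 2.995x.
Set SMC = demand: 53.190 + 2.995x = 251.350 - 1.421x → x* = 44.8732.
Between x* and x_m the wedge SMC − demand runs linearly from 0 to MEC(x_m), so the loss is a triangle.
DWL = ½ × 1.9361 × 8.5500 = 8.2768.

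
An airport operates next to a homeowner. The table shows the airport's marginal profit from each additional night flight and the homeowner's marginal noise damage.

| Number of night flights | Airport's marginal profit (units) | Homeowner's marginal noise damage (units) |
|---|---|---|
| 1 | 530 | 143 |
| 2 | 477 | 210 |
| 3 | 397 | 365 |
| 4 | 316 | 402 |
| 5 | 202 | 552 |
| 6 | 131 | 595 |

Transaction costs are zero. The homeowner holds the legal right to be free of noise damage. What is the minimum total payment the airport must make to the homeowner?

718

Efficient level: marginal profit ≥ marginal noise damage through level 3, so k* = 3.
With the homeowner holding the right, the airport must at least compensate total damage at k*: 143 + 210 + 365 = 718.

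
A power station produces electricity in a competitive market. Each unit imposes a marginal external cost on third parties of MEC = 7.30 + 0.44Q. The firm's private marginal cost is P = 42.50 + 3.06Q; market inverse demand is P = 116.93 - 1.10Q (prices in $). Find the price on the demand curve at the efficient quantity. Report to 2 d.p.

P = $100.88

Social marginal cost = private MC + MEC = 49.80 + 3.50Q.
Set SMC = demand: 49.80 + 3.50Q = 116.93 - 1.10Q → Q* = 14.5935.
Consumer price on the demand curve at Q*: 116.93 − 1.10×14.5935 = 100.8772.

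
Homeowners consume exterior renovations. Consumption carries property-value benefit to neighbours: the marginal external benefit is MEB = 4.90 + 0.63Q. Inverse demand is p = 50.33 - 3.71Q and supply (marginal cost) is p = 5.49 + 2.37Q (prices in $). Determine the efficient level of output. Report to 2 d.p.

Social marginal benefit = demand + MEB = 55.23 - 3.08Q.
Set SMB = MC: 55.23 - 3.08Q = 5.49 + 2.37Q → Q* = 9.1266.

Q* = 9.13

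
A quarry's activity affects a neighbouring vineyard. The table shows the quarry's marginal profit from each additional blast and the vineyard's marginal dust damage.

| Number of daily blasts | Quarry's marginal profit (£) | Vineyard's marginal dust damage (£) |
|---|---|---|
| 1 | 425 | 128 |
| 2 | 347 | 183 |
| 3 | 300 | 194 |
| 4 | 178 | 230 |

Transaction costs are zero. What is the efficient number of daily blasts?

Bargaining reaches the level where marginal profit last exceeds marginal dust damage.
That holds through level 3 (300 ≥ 194) but not at 4 (178 < 230).

3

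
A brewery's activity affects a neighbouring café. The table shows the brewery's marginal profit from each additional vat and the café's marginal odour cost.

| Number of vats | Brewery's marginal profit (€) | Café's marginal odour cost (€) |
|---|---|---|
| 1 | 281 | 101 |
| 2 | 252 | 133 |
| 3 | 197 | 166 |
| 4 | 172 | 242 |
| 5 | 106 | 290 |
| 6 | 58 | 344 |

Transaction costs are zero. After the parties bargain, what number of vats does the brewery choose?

Bargaining reaches the level where marginal profit last exceeds marginal odour cost.
That holds through level 3 (197 ≥ 166) but not at 4 (172 < 242).

3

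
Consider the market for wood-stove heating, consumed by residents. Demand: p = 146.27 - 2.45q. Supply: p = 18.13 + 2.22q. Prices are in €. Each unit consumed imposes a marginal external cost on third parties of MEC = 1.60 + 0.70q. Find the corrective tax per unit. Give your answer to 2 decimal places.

Social marginal benefit = demand − MEC = 144.67 - 3.15q.
Set SMB = MC: 144.67 - 3.15q = 18.13 + 2.22q → q* = 23.5642.
The Pigouvian tax equals MEC at q*: 1.60 + 0.70×23.5642 = 18.0949.

tax = €18.09 per unit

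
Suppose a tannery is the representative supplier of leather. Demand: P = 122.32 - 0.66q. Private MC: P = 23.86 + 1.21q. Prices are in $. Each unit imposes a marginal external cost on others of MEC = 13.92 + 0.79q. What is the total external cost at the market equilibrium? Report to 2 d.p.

$1827.97

Market equilibrium (private): 23.86 + 1.21q = 122.32 - 0.66q → q_m = 52.6524.
Total external cost = ∫₀^{q_m} (13.92 + 0.79q) dq = 13.92×52.6524 + ½×0.79×52.6524² = 1827.9701.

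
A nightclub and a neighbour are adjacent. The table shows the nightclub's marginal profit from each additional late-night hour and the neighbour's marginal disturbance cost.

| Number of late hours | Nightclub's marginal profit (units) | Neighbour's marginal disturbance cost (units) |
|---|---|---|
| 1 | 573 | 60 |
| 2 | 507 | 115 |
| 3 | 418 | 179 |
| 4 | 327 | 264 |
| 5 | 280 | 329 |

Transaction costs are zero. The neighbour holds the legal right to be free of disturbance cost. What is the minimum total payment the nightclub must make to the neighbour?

Efficient level: marginal profit ≥ marginal disturbance cost through level 4, so k* = 4.
With the neighbour holding the right, the nightclub must at least compensate total damage at k*: 60 + 115 + 179 + 264 = 618.

618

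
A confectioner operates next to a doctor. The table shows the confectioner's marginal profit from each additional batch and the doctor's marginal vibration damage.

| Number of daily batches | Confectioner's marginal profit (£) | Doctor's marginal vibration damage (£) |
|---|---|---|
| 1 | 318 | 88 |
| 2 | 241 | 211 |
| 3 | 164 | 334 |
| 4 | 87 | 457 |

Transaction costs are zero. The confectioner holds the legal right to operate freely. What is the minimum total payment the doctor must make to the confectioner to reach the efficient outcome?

£251

Left alone the confectioner would choose level 4 (marginal profit stays positive).
Efficient level: k* = 2 (marginal profit ≥ marginal vibration damage through 2).
The doctor must at least cover the confectioner's forgone profit from cutting 4→2: 164 + 87 = 251.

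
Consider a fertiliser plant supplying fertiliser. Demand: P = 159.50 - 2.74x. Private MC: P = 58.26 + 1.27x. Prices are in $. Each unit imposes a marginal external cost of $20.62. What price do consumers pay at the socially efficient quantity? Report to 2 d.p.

Social marginal cost = private MC + MEC = 78.88 + 1.27x.
Set SMC = demand: 78.88 + 1.27x = 159.50 - 2.74x → x* = 20.1047.
Consumer price on the demand curve at x*: 159.50 − 2.74×20.1047 = 104.4131.

P = $104.41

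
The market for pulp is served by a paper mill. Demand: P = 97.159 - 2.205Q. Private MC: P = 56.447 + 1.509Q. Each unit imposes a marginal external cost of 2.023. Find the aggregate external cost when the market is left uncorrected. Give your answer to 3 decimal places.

22.176

Market equilibrium (private): 56.447 + 1.509Q = 97.159 - 2.205Q → Q_m = 10.9618.
Total external cost = MEC × Q_m = 2.023 × 10.9618 = 22.1757.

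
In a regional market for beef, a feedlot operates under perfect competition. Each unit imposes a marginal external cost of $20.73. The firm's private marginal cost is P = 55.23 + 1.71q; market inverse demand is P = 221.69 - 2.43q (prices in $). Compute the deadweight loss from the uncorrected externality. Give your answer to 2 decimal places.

Market equilibrium (private): 55.23 + 1.71q = 221.69 - 2.43q → q_m = 40.2077.
Social marginal cost = private MC + MEC = 75.96 + 1.71q.
Set SMC = demand: 75.96 + 1.71q = 221.69 - 2.43q → q* = 35.2005.
The welfare-loss triangle has base |q_m − q*| and height MEC(q_m) (the vertical gap between SMC and demand is zero at q* and MEC at q_m).
DWL = ½ × 5.0072 × 20.7300 = 51.8996.

DWL = $51.90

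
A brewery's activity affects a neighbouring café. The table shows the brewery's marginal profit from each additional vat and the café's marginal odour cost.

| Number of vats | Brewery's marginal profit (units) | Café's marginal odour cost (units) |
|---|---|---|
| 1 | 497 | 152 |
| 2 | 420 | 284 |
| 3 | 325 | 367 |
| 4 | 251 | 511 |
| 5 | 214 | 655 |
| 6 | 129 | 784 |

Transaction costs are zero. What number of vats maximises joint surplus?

2

Bargaining reaches the level where marginal profit last exceeds marginal odour cost.
That holds through level 2 (420 ≥ 284) but not at 3 (325 < 367).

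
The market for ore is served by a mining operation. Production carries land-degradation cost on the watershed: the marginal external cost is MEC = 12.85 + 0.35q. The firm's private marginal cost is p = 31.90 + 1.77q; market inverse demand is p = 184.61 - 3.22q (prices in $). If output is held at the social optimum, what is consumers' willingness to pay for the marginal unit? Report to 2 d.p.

P = $100.27

Social marginal cost = private MC + MEC = 44.75 + 2.12q.
Set SMC = demand: 44.75 + 2.12q = 184.61 - 3.22q → q* = 26.1910.
Consumer price on the demand curve at q*: 184.61 − 3.22×26.1910 = 100.2750.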